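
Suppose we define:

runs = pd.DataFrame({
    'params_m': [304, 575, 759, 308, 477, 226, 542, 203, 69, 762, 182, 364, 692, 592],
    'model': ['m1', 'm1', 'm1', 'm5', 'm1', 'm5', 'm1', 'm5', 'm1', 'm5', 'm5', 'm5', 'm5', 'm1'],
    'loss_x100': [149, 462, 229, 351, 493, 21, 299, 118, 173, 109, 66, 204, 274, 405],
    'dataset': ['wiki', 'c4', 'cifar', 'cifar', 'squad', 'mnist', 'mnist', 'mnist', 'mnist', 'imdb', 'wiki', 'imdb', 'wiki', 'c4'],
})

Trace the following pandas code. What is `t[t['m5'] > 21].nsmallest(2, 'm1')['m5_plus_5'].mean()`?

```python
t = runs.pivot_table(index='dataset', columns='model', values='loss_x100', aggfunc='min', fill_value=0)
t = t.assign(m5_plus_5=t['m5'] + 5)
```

92.5

pivot: rows=dataset, cols=model, min(loss_x100):
model     m1   m5
dataset          
c4       405    0
cifar    229  351
imdb       0  109
mnist    173   21
squad    493    0
wiki     149   66
add column m5_plus_5 = t['m5'] + 5:
model     m1   m5  m5_plus_5
dataset                     
c4       405    0          5
cifar    229  351        356
imdb       0  109        114
mnist    173   21         26
squad    493    0          5
wiki     149   66         71
filter rows where m5 > 21:
model     m1   m5  m5_plus_5
dataset                     
cifar    229  351        356
imdb       0  109        114
wiki     149   66         71
take 2 rows with smallest m1:
model     m1   m5  m5_plus_5
dataset                     
imdb       0  109        114
wiki     149   66         71
Hence 92.5.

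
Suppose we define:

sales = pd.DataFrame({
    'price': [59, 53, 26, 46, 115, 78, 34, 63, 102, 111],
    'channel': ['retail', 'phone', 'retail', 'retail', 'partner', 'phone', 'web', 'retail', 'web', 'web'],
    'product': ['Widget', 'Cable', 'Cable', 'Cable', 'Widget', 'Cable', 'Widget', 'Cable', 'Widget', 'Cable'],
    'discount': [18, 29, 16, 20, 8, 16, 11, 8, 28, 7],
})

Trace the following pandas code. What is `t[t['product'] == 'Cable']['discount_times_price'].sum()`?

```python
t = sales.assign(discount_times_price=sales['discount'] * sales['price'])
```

add column discount_times_price = sales['discount'] * sales['price']:
   price  channel product  discount  discount_times_price
0     59   retail  Widget        18                  1062
1     53    phone   Cable        29                  1537
2     26   retail   Cable        16                   416
3     46   retail   Cable        20                   920
4    115  partner  Widget         8                   920
5     78    phone   Cable        16                  1248
6     34      web  Widget        11                   374
7     63   retail   Cable         8                   504
8    102      web  Widget        28                  2856
9    111      web   Cable         7                   777
filter rows where product == 'Cable':
   price channel product  discount  discount_times_price
1     53   phone   Cable        29                  1537
2     26  retail   Cable        16                   416
3     46  retail   Cable        20                   920
5     78   phone   Cable        16                  1248
7     63  retail   Cable         8                   504
9    111     web   Cable         7                   777
Reading off the sum of column 'discount_times_price', we get 5402.

5402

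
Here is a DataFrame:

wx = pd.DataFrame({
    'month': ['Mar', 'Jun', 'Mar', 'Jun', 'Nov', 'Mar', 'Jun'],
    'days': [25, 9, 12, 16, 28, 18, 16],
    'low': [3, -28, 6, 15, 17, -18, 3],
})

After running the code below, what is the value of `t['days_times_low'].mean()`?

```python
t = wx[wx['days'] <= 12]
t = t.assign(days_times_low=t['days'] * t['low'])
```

-90.0

filter rows where days <= 12:
  month  days  low
1   Jun     9  -28
2   Mar    12    6
add column days_times_low = t['days'] * t['low']:
  month  days  low  days_times_low
1   Jun     9  -28            -252
2   Mar    12    6              72
Reading off the mean of column 'days_times_low', we get -90.0.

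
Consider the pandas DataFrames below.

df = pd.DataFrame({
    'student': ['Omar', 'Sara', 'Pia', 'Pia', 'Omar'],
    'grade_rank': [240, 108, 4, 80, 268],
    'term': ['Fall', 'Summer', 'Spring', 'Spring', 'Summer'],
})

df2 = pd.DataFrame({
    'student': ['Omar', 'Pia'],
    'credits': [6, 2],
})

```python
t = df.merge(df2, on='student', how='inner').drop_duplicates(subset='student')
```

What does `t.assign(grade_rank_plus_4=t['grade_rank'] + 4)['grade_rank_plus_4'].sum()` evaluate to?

252

merge on 'student' (how='inner') → 4 rows:
  student  grade_rank    term  credits
0    Omar         240    Fall        6
1     Pia           4  Spring        2
2     Pia          80  Spring        2
3    Omar         268  Summer        6
drop duplicate student (keep=first):
  student  grade_rank    term  credits
0    Omar         240    Fall        6
1     Pia           4  Spring        2
add column grade_rank_plus_4 = t['grade_rank'] + 4:
  student  grade_rank    term  credits  grade_rank_plus_4
0    Omar         240    Fall        6                244
1     Pia           4  Spring        2                  8
Taking the sum of column 'grade_rank_plus_4' gives 252.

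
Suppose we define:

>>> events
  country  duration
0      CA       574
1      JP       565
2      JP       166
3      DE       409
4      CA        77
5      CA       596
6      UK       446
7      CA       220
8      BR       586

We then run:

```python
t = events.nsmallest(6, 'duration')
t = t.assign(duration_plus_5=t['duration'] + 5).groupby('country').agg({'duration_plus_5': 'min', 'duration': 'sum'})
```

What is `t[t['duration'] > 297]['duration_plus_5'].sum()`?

1036

take 6 rows with smallest duration:
  country  duration
4      CA        77
2      JP       166
7      CA       220
3      DE       409
6      UK       446
1      JP       565
add column duration_plus_5 = t['duration'] + 5:
  country  duration  duration_plus_5
4      CA        77               82
2      JP       166              171
7      CA       220              225
3      DE       409              414
6      UK       446              451
1      JP       565              570
group by country: min(duration_plus_5), sum(duration):
         duration_plus_5  duration
country                           
CA                    82       297
DE                   414       409
JP                   171       731
UK                   451       446
filter rows where duration > 297:
         duration_plus_5  duration
country                           
DE                   414       409
JP                   171       731
UK                   451       446
Finally, sum of column 'duration_plus_5' = 1036.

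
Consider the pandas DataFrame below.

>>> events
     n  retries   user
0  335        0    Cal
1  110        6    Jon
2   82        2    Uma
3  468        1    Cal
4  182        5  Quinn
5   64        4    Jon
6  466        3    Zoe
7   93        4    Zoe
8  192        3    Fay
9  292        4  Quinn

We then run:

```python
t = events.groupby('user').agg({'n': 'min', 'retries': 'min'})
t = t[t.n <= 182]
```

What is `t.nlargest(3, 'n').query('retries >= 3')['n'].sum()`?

group by user: min(n), min(retries):
         n  retries
user               
Cal    335        0
Fay    192        3
Jon     64        4
Quinn  182        4
Uma     82        2
Zoe     93        3
filter rows where n <= 182:
         n  retries
user               
Jon     64        4
Quinn  182        4
Uma     82        2
Zoe     93        3
take 3 rows with largest n:
         n  retries
user               
Quinn  182        4
Zoe     93        3
Uma     82        2
filter rows where retries >= 3:
         n  retries
user               
Quinn  182        4
Zoe     93        3
So sum() = 275.

275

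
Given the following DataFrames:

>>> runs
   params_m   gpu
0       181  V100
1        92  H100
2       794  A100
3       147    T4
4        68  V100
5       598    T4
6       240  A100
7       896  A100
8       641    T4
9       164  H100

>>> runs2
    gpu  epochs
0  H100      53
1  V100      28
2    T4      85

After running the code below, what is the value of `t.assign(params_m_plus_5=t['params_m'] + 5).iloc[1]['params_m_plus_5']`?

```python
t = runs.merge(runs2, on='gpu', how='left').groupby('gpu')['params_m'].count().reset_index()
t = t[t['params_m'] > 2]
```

merge on 'gpu' (how='left') → 10 rows:
   params_m   gpu  epochs
0       181  V100    28.0
1        92  H100    53.0
2       794  A100     NaN
3       147    T4    85.0
4        68  V100    28.0
5       598    T4    85.0
6       240  A100     NaN
7       896  A100     NaN
8       641    T4    85.0
9       164  H100    53.0
group by gpu, count of params_m:
gpu
A100    3
H100    2
T4      3
V100    2
Name: params_m, dtype: int64
reset_index():
    gpu  params_m
0  A100         3
1  H100         2
2    T4         3
3  V100         2
filter rows where params_m > 2:
    gpu  params_m
0  A100         3
2    T4         3
add column params_m_plus_5 = t['params_m'] + 5:
    gpu  params_m  params_m_plus_5
0  A100         3                8
2    T4         3                8
Hence 8.

8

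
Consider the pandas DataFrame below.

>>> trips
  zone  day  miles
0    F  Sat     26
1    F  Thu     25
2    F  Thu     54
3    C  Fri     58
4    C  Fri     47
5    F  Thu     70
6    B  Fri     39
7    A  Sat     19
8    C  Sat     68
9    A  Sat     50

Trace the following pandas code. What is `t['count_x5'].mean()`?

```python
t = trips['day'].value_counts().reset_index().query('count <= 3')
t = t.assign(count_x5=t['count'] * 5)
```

15.0

value_counts of day:
day
Sat    4
Thu    3
Fri    3
Name: count, dtype: int64
reset_index():
   day  count
0  Sat      4
1  Thu      3
2  Fri      3
filter rows where count <= 3:
   day  count
1  Thu      3
2  Fri      3
add column count_x5 = t['count'] * 5:
   day  count  count_x5
1  Thu      3        15
2  Fri      3        15
Hence 15.0.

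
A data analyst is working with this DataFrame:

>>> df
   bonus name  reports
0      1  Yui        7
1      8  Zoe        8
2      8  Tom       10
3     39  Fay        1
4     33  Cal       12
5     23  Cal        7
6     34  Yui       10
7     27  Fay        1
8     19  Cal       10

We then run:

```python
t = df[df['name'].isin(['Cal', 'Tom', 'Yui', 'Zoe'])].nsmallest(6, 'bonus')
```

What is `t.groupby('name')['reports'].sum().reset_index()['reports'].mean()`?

13.5

filter rows where name in ['Cal', 'Tom', 'Yui', 'Zoe']:
   bonus name  reports
0      1  Yui        7
1      8  Zoe        8
2      8  Tom       10
4     33  Cal       12
5     23  Cal        7
6     34  Yui       10
8     19  Cal       10
take 6 rows with smallest bonus:
   bonus name  reports
0      1  Yui        7
1      8  Zoe        8
2      8  Tom       10
8     19  Cal       10
5     23  Cal        7
4     33  Cal       12
group by name, sum of reports:
name
Cal    29
Tom    10
Yui     7
Zoe     8
Name: reports, dtype: int64
reset_index():
  name  reports
0  Cal       29
1  Tom       10
2  Yui        7
3  Zoe        8
mean of column 'reports' → 13.5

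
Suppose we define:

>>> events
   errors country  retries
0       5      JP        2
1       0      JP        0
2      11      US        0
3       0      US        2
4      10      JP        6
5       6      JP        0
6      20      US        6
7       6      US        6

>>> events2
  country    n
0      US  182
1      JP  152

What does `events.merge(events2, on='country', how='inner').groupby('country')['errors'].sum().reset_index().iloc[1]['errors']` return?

37

merge on 'country' (how='inner') → 8 rows:
   errors country  retries    n
0       5      JP        2  152
1       0      JP        0  152
2      11      US        0  182
3       0      US        2  182
4      10      JP        6  152
5       6      JP        0  152
6      20      US        6  182
7       6      US        6  182
group by country, sum of errors:
country
JP    21
US    37
Name: errors, dtype: int64
reset_index():
  country  errors
0      JP      21
1      US      37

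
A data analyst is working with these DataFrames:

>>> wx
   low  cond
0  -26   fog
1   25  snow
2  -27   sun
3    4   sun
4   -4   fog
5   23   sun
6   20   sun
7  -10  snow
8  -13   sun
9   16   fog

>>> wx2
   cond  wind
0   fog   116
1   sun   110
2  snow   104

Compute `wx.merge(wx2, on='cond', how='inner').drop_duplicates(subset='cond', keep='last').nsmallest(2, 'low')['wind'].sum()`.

214

merge on 'cond' (how='inner') → 10 rows:
   low  cond  wind
0  -26   fog   116
1   25  snow   104
2  -27   sun   110
3    4   sun   110
4   -4   fog   116
5   23   sun   110
6   20   sun   110
7  -10  snow   104
8  -13   sun   110
9   16   fog   116
drop duplicate cond (keep=last):
   low  cond  wind
7  -10  snow   104
8  -13   sun   110
9   16   fog   116
take 2 rows with smallest low:
   low  cond  wind
8  -13   sun   110
7  -10  snow   104
The sum of column 'wind' is 214.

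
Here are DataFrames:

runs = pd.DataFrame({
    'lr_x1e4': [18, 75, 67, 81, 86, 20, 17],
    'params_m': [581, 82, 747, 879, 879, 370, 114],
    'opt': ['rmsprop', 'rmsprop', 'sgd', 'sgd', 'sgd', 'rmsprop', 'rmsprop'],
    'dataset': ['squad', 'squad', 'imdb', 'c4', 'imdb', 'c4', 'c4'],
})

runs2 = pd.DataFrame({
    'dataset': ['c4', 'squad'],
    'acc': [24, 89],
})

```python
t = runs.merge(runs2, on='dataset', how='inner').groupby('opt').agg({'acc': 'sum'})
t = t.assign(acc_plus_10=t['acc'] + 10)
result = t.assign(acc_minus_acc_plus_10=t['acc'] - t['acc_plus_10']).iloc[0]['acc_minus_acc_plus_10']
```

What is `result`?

merge on 'dataset' (how='inner') → 5 rows:
   lr_x1e4  params_m      opt dataset  acc
0       18       581  rmsprop   squad   89
1       75        82  rmsprop   squad   89
2       81       879      sgd      c4   24
3       20       370  rmsprop      c4   24
4       17       114  rmsprop      c4   24
group by opt, sum of acc:
         acc
opt         
rmsprop  226
sgd       24
add column acc_plus_10 = t['acc'] + 10:
         acc  acc_plus_10
opt                      
rmsprop  226          236
sgd       24           34
add column acc_minus_acc_plus_10 = t['acc'] - t['acc_plus_10']:
         acc  acc_plus_10  acc_minus_acc_plus_10
opt                                             
rmsprop  226          236                    -10
sgd       24           34                    -10

-10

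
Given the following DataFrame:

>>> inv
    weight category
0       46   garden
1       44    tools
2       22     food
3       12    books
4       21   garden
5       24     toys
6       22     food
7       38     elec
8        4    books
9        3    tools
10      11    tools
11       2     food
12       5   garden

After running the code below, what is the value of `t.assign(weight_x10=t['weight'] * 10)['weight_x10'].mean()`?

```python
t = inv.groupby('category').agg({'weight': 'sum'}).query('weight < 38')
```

200.0

group by category, sum of weight:
          weight
category        
books         16
elec          38
food          46
garden        72
tools         58
toys          24
filter rows where weight < 38:
          weight
category        
books         16
toys          24
add column weight_x10 = t['weight'] * 10:
          weight  weight_x10
category                    
books         16         160
toys          24         240
Hence 200.0.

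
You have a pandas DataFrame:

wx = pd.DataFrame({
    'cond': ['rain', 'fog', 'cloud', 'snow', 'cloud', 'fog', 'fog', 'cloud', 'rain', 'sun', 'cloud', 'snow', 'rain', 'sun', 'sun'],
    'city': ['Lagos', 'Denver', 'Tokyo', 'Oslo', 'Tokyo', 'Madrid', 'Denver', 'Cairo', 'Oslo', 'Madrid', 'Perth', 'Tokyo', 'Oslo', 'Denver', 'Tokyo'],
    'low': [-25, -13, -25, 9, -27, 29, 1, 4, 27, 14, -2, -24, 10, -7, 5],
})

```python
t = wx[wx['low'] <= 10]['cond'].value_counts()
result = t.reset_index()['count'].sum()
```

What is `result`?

filter rows where low <= 10:
     cond    city  low
0    rain   Lagos  -25
1     fog  Denver  -13
2   cloud   Tokyo  -25
3    snow    Oslo    9
4   cloud   Tokyo  -27
6     fog  Denver    1
7   cloud   Cairo    4
10  cloud   Perth   -2
11   snow   Tokyo  -24
12   rain    Oslo   10
13    sun  Denver   -7
14    sun   Tokyo    5
value_counts of cond:
cond
cloud    4
rain     2
fog      2
snow     2
sun      2
Name: count, dtype: int64
reset_index():
    cond  count
0  cloud      4
1   rain      2
2    fog      2
3   snow      2
4    sun      2

12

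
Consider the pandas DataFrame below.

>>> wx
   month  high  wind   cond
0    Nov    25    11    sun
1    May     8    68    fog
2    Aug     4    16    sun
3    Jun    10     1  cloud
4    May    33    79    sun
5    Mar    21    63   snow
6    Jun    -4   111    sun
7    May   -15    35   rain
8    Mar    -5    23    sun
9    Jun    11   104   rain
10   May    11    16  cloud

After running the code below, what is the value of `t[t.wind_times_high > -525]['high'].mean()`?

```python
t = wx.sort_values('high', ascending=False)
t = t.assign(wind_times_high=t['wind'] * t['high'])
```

sort by high descending:
   month  high  wind   cond
4    May    33    79    sun
0    Nov    25    11    sun
5    Mar    21    63   snow
9    Jun    11   104   rain
10   May    11    16  cloud
3    Jun    10     1  cloud
1    May     8    68    fog
2    Aug     4    16    sun
6    Jun    -4   111    sun
8    Mar    -5    23    sun
7    May   -15    35   rain
add column wind_times_high = t['wind'] * t['high']:
   month  high  wind   cond  wind_times_high
4    May    33    79    sun             2607
0    Nov    25    11    sun              275
5    Mar    21    63   snow             1323
9    Jun    11   104   rain             1144
10   May    11    16  cloud              176
3    Jun    10     1  cloud               10
1    May     8    68    fog              544
2    Aug     4    16    sun               64
6    Jun    -4   111    sun             -444
8    Mar    -5    23    sun             -115
7    May   -15    35   rain             -525
filter rows where wind_times_high > -525:
   month  high  wind   cond  wind_times_high
4    May    33    79    sun             2607
0    Nov    25    11    sun              275
5    Mar    21    63   snow             1323
9    Jun    11   104   rain             1144
10   May    11    16  cloud              176
3    Jun    10     1  cloud               10
1    May     8    68    fog              544
2    Aug     4    16    sun               64
6    Jun    -4   111    sun             -444
8    Mar    -5    23    sun             -115
Finally, mean of column 'high' = 11.4.

11.4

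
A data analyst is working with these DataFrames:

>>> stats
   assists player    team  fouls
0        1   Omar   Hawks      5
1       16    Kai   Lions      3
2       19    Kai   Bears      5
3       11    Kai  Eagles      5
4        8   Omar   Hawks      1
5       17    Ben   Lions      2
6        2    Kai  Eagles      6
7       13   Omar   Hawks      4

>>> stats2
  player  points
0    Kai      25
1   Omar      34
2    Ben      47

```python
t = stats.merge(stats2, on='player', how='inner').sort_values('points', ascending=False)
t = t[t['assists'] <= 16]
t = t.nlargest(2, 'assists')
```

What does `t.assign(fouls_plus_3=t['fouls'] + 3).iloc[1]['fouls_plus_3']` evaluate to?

7

merge on 'player' (how='inner') → 8 rows:
   assists player    team  fouls  points
0        1   Omar   Hawks      5      34
1       16    Kai   Lions      3      25
2       19    Kai   Bears      5      25
3       11    Kai  Eagles      5      25
4        8   Omar   Hawks      1      34
5       17    Ben   Lions      2      47
6        2    Kai  Eagles      6      25
7       13   Omar   Hawks      4      34
sort by points descending:
   assists player    team  fouls  points
5       17    Ben   Lions      2      47
0        1   Omar   Hawks      5      34
4        8   Omar   Hawks      1      34
7       13   Omar   Hawks      4      34
1       16    Kai   Lions      3      25
2       19    Kai   Bears      5      25
3       11    Kai  Eagles      5      25
6        2    Kai  Eagles      6      25
filter rows where assists <= 16:
   assists player    team  fouls  points
0        1   Omar   Hawks      5      34
4        8   Omar   Hawks      1      34
7       13   Omar   Hawks      4      34
1       16    Kai   Lions      3      25
3       11    Kai  Eagles      5      25
6        2    Kai  Eagles      6      25
take 2 rows with largest assists:
   assists player   team  fouls  points
1       16    Kai  Lions      3      25
7       13   Omar  Hawks      4      34
add column fouls_plus_3 = t['fouls'] + 3:
   assists player   team  fouls  points  fouls_plus_3
1       16    Kai  Lions      3      25             6
7       13   Omar  Hawks      4      34             7
So iloc[1]['fouls_plus_3'] = 7.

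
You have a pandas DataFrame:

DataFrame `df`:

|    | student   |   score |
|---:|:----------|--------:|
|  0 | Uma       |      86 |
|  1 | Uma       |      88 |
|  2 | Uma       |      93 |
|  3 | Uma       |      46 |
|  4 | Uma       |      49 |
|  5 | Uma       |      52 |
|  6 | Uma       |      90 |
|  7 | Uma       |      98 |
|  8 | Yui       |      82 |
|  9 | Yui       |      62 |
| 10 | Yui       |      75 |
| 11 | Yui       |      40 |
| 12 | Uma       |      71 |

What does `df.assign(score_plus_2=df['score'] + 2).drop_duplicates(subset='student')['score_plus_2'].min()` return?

add column score_plus_2 = df['score'] + 2:
   student  score  score_plus_2
0      Uma     86            88
1      Uma     88            90
2      Uma     93            95
3      Uma     46            48
4      Uma     49            51
5      Uma     52            54
6      Uma     90            92
7      Uma     98           100
8      Yui     82            84
9      Yui     62            64
10     Yui     75            77
11     Yui     40            42
12     Uma     71            73
drop duplicate student (keep=first):
  student  score  score_plus_2
0     Uma     86            88
8     Yui     82            84
Then the min of column 'score_plus_2': 84

84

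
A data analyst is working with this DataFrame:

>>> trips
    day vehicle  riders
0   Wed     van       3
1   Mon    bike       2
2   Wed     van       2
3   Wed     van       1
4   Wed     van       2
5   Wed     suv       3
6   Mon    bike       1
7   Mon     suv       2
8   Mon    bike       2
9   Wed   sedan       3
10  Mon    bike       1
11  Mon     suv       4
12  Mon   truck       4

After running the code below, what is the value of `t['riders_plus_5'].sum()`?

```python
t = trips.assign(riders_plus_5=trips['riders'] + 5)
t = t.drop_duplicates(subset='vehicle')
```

add column riders_plus_5 = trips['riders'] + 5:
    day vehicle  riders  riders_plus_5
0   Wed     van       3              8
1   Mon    bike       2              7
2   Wed     van       2              7
3   Wed     van       1              6
4   Wed     van       2              7
5   Wed     suv       3              8
6   Mon    bike       1              6
7   Mon     suv       2              7
8   Mon    bike       2              7
9   Wed   sedan       3              8
10  Mon    bike       1              6
11  Mon     suv       4              9
12  Mon   truck       4              9
drop duplicate vehicle (keep=first):
    day vehicle  riders  riders_plus_5
0   Wed     van       3              8
1   Mon    bike       2              7
5   Wed     suv       3              8
9   Wed   sedan       3              8
12  Mon   truck       4              9

40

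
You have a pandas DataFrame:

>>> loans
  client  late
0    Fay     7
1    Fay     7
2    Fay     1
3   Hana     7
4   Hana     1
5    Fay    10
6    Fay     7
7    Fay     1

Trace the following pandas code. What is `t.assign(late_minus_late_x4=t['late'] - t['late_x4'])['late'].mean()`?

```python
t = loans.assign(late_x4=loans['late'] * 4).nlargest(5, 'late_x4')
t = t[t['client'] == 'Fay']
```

add column late_x4 = loans['late'] * 4:
  client  late  late_x4
0    Fay     7       28
1    Fay     7       28
2    Fay     1        4
3   Hana     7       28
4   Hana     1        4
5    Fay    10       40
6    Fay     7       28
7    Fay     1        4
take 5 rows with largest late_x4:
  client  late  late_x4
5    Fay    10       40
0    Fay     7       28
1    Fay     7       28
3   Hana     7       28
6    Fay     7       28
filter rows where client == 'Fay':
  client  late  late_x4
5    Fay    10       40
0    Fay     7       28
1    Fay     7       28
6    Fay     7       28
add column late_minus_late_x4 = t['late'] - t['late_x4']:
  client  late  late_x4  late_minus_late_x4
5    Fay    10       40                 -30
0    Fay     7       28                 -21
1    Fay     7       28                 -21
6    Fay     7       28                 -21
Taking the mean of column 'late' gives 7.75.

7.75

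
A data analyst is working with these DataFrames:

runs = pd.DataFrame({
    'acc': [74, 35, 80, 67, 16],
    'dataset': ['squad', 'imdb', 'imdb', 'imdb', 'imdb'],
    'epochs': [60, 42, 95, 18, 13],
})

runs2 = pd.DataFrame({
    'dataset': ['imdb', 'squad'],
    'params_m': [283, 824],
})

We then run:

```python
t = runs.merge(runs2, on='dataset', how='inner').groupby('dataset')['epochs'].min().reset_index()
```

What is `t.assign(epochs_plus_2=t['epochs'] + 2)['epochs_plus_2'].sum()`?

77

merge on 'dataset' (how='inner') → 5 rows:
   acc dataset  epochs  params_m
0   74   squad      60       824
1   35    imdb      42       283
2   80    imdb      95       283
3   67    imdb      18       283
4   16    imdb      13       283
group by dataset, min of epochs:
dataset
imdb     13
squad    60
Name: epochs, dtype: int64
reset_index():
  dataset  epochs
0    imdb      13
1   squad      60
add column epochs_plus_2 = t['epochs'] + 2:
  dataset  epochs  epochs_plus_2
0    imdb      13             15
1   squad      60             62
The sum of column 'epochs_plus_2' is 77.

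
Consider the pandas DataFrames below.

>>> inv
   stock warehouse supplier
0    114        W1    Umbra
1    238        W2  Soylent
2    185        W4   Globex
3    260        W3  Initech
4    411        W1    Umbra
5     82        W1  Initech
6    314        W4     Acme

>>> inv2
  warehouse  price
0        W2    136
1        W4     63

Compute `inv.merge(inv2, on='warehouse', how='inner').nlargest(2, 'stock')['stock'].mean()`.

merge on 'warehouse' (how='inner') → 3 rows:
   stock warehouse supplier  price
0    238        W2  Soylent    136
1    185        W4   Globex     63
2    314        W4     Acme     63
take 2 rows with largest stock:
   stock warehouse supplier  price
2    314        W4     Acme     63
0    238        W2  Soylent    136
Hence 276.0.

276.0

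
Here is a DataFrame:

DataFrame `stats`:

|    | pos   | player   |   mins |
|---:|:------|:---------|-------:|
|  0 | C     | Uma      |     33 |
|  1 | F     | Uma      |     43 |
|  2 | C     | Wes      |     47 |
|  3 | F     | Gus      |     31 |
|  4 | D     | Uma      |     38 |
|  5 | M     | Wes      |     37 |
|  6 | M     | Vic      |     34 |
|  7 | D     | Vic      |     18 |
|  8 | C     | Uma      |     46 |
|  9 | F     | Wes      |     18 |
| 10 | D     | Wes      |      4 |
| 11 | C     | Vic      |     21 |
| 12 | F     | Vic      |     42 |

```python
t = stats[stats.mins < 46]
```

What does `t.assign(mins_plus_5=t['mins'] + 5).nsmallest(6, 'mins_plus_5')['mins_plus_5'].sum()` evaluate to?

filter rows where mins < 46:
   pos player  mins
0    C    Uma    33
1    F    Uma    43
3    F    Gus    31
4    D    Uma    38
5    M    Wes    37
6    M    Vic    34
7    D    Vic    18
9    F    Wes    18
10   D    Wes     4
11   C    Vic    21
12   F    Vic    42
add column mins_plus_5 = t['mins'] + 5:
   pos player  mins  mins_plus_5
0    C    Uma    33           38
1    F    Uma    43           48
3    F    Gus    31           36
4    D    Uma    38           43
5    M    Wes    37           42
6    M    Vic    34           39
7    D    Vic    18           23
9    F    Wes    18           23
10   D    Wes     4            9
11   C    Vic    21           26
12   F    Vic    42           47
take 6 rows with smallest mins_plus_5:
   pos player  mins  mins_plus_5
10   D    Wes     4            9
7    D    Vic    18           23
9    F    Wes    18           23
11   C    Vic    21           26
3    F    Gus    31           36
0    C    Uma    33           38

155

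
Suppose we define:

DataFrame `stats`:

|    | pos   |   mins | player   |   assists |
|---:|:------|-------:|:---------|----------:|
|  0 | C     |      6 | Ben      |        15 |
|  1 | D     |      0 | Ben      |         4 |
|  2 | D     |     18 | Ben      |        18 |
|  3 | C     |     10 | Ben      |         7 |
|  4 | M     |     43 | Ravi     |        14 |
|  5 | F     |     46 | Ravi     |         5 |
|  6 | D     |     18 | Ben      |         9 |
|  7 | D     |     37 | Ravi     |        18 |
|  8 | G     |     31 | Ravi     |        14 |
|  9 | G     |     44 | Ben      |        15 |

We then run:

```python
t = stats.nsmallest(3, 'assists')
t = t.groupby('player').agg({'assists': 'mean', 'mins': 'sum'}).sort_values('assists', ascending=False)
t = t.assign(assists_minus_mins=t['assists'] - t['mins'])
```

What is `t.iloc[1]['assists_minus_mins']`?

take 3 rows with smallest assists:
  pos  mins player  assists
1   D     0    Ben        4
5   F    46   Ravi        5
3   C    10    Ben        7
group by player: mean(assists), sum(mins):
        assists  mins
player               
Ben         5.5    10
Ravi        5.0    46
sort by assists descending:
        assists  mins
player               
Ben         5.5    10
Ravi        5.0    46
add column assists_minus_mins = t['assists'] - t['mins']:
        assists  mins  assists_minus_mins
player                                   
Ben         5.5    10                -4.5
Ravi        5.0    46               -41.0

-41.0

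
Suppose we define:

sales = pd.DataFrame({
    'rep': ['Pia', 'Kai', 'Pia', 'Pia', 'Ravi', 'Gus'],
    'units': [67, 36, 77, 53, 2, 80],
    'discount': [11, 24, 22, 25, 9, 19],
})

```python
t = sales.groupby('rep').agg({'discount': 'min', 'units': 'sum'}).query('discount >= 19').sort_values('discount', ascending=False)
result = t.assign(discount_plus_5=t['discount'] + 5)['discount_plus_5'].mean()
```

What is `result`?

group by rep: min(discount), sum(units):
      discount  units
rep                  
Gus         19     80
Kai         24     36
Pia         11    197
Ravi         9      2
filter rows where discount >= 19:
     discount  units
rep                 
Gus        19     80
Kai        24     36
sort by discount descending:
     discount  units
rep                 
Kai        24     36
Gus        19     80
add column discount_plus_5 = t['discount'] + 5:
     discount  units  discount_plus_5
rep                                  
Kai        24     36               29
Gus        19     80               24
Reading off the mean of column 'discount_plus_5', we get 26.5.

26.5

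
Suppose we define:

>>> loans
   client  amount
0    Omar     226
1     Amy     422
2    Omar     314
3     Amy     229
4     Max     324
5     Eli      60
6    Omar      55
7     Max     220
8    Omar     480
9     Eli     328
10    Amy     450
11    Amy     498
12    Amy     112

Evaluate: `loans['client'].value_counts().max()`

5

value_counts of client:
client
Amy     5
Omar    4
Max     2
Eli     2
Name: count, dtype: int64
Taking the max of the resulting series gives 5.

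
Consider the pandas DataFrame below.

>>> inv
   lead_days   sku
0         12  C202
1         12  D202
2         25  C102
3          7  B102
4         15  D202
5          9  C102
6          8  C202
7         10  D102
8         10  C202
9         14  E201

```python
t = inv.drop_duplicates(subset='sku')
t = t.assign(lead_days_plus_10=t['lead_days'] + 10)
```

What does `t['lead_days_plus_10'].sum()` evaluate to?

140

drop duplicate sku (keep=first):
   lead_days   sku
0         12  C202
1         12  D202
2         25  C102
3          7  B102
7         10  D102
9         14  E201
add column lead_days_plus_10 = t['lead_days'] + 10:
   lead_days   sku  lead_days_plus_10
0         12  C202                 22
1         12  D202                 22
2         25  C102                 35
3          7  B102                 17
7         10  D102                 20
9         14  E201                 24
Finally, sum of column 'lead_days_plus_10' = 140.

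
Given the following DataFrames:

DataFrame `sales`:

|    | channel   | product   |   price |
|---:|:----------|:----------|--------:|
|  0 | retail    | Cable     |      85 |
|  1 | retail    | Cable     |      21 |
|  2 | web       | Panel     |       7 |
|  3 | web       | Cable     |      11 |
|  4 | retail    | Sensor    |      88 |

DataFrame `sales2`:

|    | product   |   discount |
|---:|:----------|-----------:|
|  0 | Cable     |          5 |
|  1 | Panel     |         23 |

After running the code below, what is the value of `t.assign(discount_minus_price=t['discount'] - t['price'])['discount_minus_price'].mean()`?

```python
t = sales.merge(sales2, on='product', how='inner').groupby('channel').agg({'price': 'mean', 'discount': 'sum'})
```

merge on 'product' (how='inner') → 4 rows:
  channel product  price  discount
0  retail   Cable     85         5
1  retail   Cable     21         5
2     web   Panel      7        23
3     web   Cable     11         5
group by channel: mean(price), sum(discount):
         price  discount
channel                 
retail    53.0        10
web        9.0        28
add column discount_minus_price = t['discount'] - t['price']:
         price  discount  discount_minus_price
channel                                       
retail    53.0        10                 -43.0
web        9.0        28                  19.0
Taking the mean of column 'discount_minus_price' gives -12.0.

-12.0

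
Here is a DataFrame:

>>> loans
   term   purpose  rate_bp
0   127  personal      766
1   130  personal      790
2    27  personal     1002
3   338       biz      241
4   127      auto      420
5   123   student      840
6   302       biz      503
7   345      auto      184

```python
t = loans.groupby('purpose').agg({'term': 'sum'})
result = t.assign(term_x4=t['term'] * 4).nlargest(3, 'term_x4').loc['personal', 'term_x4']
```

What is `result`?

1136

group by purpose, sum of term:
          term
purpose       
auto       472
biz        640
personal   284
student    123
add column term_x4 = t['term'] * 4:
          term  term_x4
purpose                
auto       472     1888
biz        640     2560
personal   284     1136
student    123      492
take 3 rows with largest term_x4:
          term  term_x4
purpose                
biz        640     2560
auto       472     1888
personal   284     1136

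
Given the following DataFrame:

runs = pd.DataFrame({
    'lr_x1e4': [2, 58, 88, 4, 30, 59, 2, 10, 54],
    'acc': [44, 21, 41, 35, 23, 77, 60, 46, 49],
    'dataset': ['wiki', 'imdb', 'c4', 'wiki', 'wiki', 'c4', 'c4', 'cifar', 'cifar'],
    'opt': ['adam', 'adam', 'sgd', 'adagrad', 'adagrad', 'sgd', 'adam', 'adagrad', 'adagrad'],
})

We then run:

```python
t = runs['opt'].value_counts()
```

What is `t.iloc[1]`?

3

value_counts of opt:
opt
adagrad    4
adam       3
sgd        2
Name: count, dtype: int64
So iloc[1] = 3.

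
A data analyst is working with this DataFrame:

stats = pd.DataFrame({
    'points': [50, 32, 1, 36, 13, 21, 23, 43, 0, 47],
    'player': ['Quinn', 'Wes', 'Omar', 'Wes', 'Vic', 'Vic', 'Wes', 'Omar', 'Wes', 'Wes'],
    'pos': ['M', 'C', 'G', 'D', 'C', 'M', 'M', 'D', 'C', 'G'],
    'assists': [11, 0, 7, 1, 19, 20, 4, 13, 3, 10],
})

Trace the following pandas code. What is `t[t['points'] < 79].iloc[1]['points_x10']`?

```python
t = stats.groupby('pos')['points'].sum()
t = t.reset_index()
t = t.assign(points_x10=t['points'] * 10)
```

480

group by pos, sum of points:
pos
C    45
D    79
G    48
M    94
Name: points, dtype: int64
reset_index():
  pos  points
0   C      45
1   D      79
2   G      48
3   M      94
add column points_x10 = t['points'] * 10:
  pos  points  points_x10
0   C      45         450
1   D      79         790
2   G      48         480
3   M      94         940
filter rows where points < 79:
  pos  points  points_x10
0   C      45         450
2   G      48         480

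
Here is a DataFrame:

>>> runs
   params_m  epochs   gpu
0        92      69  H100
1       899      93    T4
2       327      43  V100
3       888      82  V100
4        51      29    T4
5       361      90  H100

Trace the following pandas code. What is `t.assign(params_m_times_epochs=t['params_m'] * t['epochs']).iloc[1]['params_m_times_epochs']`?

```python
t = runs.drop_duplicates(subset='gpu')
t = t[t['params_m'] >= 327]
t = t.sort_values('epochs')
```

drop duplicate gpu (keep=first):
   params_m  epochs   gpu
0        92      69  H100
1       899      93    T4
2       327      43  V100
filter rows where params_m >= 327:
   params_m  epochs   gpu
1       899      93    T4
2       327      43  V100
sort by epochs:
   params_m  epochs   gpu
2       327      43  V100
1       899      93    T4
add column params_m_times_epochs = t['params_m'] * t['epochs']:
   params_m  epochs   gpu  params_m_times_epochs
2       327      43  V100                  14061
1       899      93    T4                  83607

83607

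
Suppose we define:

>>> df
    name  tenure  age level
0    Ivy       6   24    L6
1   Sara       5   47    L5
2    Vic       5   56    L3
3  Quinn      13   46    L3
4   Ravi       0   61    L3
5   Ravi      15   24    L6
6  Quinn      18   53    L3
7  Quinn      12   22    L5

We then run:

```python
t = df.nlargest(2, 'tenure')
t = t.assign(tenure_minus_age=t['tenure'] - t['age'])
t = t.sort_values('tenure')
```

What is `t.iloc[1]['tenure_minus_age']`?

-35

take 2 rows with largest tenure:
    name  tenure  age level
6  Quinn      18   53    L3
5   Ravi      15   24    L6
add column tenure_minus_age = t['tenure'] - t['age']:
    name  tenure  age level  tenure_minus_age
6  Quinn      18   53    L3               -35
5   Ravi      15   24    L6                -9
sort by tenure:
    name  tenure  age level  tenure_minus_age
5   Ravi      15   24    L6                -9
6  Quinn      18   53    L3               -35
Reading off the value at position 1, column 'tenure_minus_age', we get -35.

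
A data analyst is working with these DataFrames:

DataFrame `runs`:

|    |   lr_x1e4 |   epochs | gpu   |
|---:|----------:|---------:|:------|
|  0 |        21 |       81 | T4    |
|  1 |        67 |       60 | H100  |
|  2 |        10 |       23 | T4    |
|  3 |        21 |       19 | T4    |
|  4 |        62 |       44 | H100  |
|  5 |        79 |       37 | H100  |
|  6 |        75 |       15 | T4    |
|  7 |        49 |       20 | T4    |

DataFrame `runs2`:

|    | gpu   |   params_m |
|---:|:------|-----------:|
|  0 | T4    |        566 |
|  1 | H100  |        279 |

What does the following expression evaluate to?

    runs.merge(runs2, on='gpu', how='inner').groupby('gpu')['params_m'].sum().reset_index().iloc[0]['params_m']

merge on 'gpu' (how='inner') → 8 rows:
   lr_x1e4  epochs   gpu  params_m
0       21      81    T4       566
1       67      60  H100       279
2       10      23    T4       566
3       21      19    T4       566
4       62      44  H100       279
5       79      37  H100       279
6       75      15    T4       566
7       49      20    T4       566
group by gpu, sum of params_m:
gpu
H100     837
T4      2830
Name: params_m, dtype: int64
reset_index():
    gpu  params_m
0  H100       837
1    T4      2830
value at position 0, column 'params_m' → 837

837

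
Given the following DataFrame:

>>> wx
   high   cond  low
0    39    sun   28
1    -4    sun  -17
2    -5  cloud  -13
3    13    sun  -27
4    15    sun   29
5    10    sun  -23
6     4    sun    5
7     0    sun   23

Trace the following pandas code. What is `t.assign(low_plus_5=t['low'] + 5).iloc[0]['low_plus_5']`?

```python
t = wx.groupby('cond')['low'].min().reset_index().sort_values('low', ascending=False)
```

group by cond, min of low:
cond
cloud   -13
sun     -27
Name: low, dtype: int64
reset_index():
    cond  low
0  cloud  -13
1    sun  -27
sort by low descending:
    cond  low
0  cloud  -13
1    sun  -27
add column low_plus_5 = t['low'] + 5:
    cond  low  low_plus_5
0  cloud  -13          -8
1    sun  -27         -22
Taking the value at position 0, column 'low_plus_5' gives -8.

-8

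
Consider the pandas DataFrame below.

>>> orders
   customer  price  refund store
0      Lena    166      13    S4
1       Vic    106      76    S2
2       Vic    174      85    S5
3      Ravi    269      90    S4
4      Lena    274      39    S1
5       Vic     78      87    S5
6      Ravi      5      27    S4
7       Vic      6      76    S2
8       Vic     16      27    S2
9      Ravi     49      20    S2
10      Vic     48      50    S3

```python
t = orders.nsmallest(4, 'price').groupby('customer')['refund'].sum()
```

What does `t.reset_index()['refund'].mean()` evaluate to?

90.0

take 4 rows with smallest price:
   customer  price  refund store
6      Ravi      5      27    S4
7       Vic      6      76    S2
8       Vic     16      27    S2
10      Vic     48      50    S3
group by customer, sum of refund:
customer
Ravi     27
Vic     153
Name: refund, dtype: int64
reset_index():
  customer  refund
0     Ravi      27
1      Vic     153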